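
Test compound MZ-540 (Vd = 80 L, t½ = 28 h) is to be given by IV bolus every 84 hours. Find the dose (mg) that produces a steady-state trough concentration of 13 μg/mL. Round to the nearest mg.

τ/t½ = 84/28 ≈ 3, so f = (1/2)^(84/28) ≈ 0.125000.
Cmin,ss = (D/Vd)·f/(1−f), so D = Cmin,ss·Vd·(1−f)/f.
D = 13 × 80 × (1−f)/f ≈ 13 × 80 × 7.00000 ≈ 7280.00 mg.

7280 mg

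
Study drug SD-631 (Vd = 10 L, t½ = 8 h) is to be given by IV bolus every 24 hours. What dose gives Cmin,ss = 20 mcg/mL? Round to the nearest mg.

τ/t½ = 24/8 ≈ 3, so f = (1/2)^(24/8) ≈ 0.125000.
Cmin,ss = (D/Vd)·f/(1−f), so D = Cmin,ss·Vd·(1−f)/f.
D = 20 × 10 × (1−f)/f ≈ 20 × 10 × 7.00000 ≈ 1400.00 mg.

1400 mg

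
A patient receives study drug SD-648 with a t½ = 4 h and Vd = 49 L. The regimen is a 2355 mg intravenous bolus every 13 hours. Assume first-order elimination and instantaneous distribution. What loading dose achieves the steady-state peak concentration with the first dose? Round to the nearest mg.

2632 mg

f = (1/2)^(13/4) ≈ 0.105112; accumulation ratio R = 1/(1−f) ≈ 1.11746.
Loading dose to hit Cmax,ss on first dose: D_load = D_maint·R ≈ 2355 × 1.11746 ≈ 2631.62 mg.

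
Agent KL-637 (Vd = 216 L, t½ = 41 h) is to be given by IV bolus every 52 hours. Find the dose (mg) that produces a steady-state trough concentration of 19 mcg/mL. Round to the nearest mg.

τ/t½ = 52/41 ≈ 1.2683, so f = (1/2)^(52/41) ≈ 0.415151.
Cmin,ss = (D/Vd)·f/(1−f), so D = Cmin,ss·Vd·(1−f)/f.
D = 19 × 216 × (1−f)/f ≈ 19 × 216 × 1.40876 ≈ 5781.55 mg.

5782 mg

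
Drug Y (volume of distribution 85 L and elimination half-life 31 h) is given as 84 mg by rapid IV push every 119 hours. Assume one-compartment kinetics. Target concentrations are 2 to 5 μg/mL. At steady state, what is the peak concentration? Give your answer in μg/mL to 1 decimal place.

Over one 119-h interval, 119/31 ≈ 3.8387 half-lives elapse, leaving f ≈ 0.0699 of each dose.
Accumulation ratio R = 1/(1 − f) ≈ 1/0.9301 ≈ 1.0752.
Single-dose peak C₀ = D/Vd = 84/85 ≈ 0.988 μg/mL.
Steady-state peak Cmax,ss = C₀·R ≈ 0.988 × 1.0752 ≈ 1.062 μg/mL.
Peak 1.1 μg/mL vs MTC 5 μg/mL: below toxic threshold.

1.1 μg/mL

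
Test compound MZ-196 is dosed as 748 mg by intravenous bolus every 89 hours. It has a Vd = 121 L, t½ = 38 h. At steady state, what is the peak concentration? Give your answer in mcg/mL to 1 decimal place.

7.7 mcg/mL

k = ln2/t½ = ln2/38 ≈ 0.018241 h⁻¹; fraction remaining f = e^(−kτ) = e^(−0.018241×89) ≈ 0.1972.
Accumulation ratio R = 1/(1 − f) ≈ 1/0.8028 ≈ 1.2456.
Each bolus raises the concentration by D/Vd = 748/121 ≈ 6.182 mcg/mL.
Cmax,ss = C₀/(1 − f) ≈ 6.182/0.8028 ≈ 7.701 mcg/mL.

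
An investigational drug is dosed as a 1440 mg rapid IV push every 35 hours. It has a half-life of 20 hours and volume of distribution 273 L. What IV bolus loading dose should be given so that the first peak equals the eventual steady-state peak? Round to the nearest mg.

2049 mg

f = (1/2)^(35/20) ≈ 0.297302; accumulation ratio R = 1/(1−f) ≈ 1.42309.
Loading dose to hit Cmax,ss on first dose: D_load = D_maint·R ≈ 1440 × 1.42309 ≈ 2049.25 mg.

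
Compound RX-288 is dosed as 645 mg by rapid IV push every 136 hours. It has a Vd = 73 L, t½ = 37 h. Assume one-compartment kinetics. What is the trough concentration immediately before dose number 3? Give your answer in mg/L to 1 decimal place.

0.7 mg/L

f = (1/2)^(τ/t½) = (1/2)^(136/37) ≈ 0.0783.
C₀ = D/Vd = 645/73 ≈ 8.836 mg/L.
Before the 3rd dose, 2 doses have been given. Superposition: Cmin = C₀·(f + f²).
≈ 8.836 × (0.0783 + 0.0061) ≈ 8.836 × 0.0844 ≈ 0.746 mg/L.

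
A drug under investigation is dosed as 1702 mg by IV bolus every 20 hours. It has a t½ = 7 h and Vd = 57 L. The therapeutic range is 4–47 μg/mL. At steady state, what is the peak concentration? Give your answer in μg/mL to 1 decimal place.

Over one 20-h interval, 20/7 ≈ 2.8571 half-lives elapse, leaving f ≈ 0.1380 of each dose.
At steady state, accumulation factor R = 1/(1 − e^(−kτ)) ≈ 1.1601.
Single-dose peak C₀ = D/Vd = 1702/57 ≈ 29.860 μg/mL.
Steady-state peak Cmax,ss = C₀·R ≈ 29.860 × 1.1601 ≈ 34.641 μg/mL.
Peak 34.6 μg/mL vs MTC 47 μg/mL: below toxic threshold.

34.6 μg/mL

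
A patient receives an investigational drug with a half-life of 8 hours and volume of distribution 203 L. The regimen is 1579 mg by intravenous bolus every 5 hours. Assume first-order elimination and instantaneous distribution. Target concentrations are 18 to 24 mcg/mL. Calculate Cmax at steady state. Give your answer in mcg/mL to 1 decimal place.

22.1 mcg/mL

Over one 5-h interval, 5/8 ≈ 0.625 half-lives elapse, leaving f ≈ 0.6484 of each dose.
At steady state, accumulation factor R = 1/(1 − e^(−kτ)) ≈ 2.8441.
Each bolus raises the concentration by D/Vd = 1579/203 ≈ 7.778 mcg/mL.
Steady-state peak Cmax,ss = C₀·R ≈ 7.778 × 2.8441 ≈ 22.121 mcg/mL.
Peak 22.1 mcg/mL vs MTC 24 mcg/mL: below toxic threshold.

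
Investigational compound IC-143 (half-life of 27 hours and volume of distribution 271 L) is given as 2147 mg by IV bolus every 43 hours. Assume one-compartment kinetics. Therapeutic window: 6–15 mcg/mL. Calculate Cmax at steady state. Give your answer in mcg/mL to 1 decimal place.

k = ln2/t½ = ln2/27 ≈ 0.025672 h⁻¹; fraction remaining f = e^(−kτ) = e^(−0.025672×43) ≈ 0.3316.
At steady state, accumulation factor R = 1/(1 − e^(−kτ)) ≈ 1.4961.
Each bolus raises the concentration by D/Vd = 2147/271 ≈ 7.923 mcg/mL.
Steady-state peak Cmax,ss = C₀·R ≈ 7.923 × 1.4961 ≈ 11.854 mcg/mL.
Peak 11.9 mcg/mL vs MTC 15 mcg/mL: below toxic threshold.

11.9 mcg/mL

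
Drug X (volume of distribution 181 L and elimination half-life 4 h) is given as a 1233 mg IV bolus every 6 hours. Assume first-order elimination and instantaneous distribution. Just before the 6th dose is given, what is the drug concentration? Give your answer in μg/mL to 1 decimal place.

3.7 μg/mL

f = (1/2)^(τ/t½) = (1/2)^(6/4) ≈ 0.3536.
C₀ = D/Vd = 1233/181 ≈ 6.812 μg/mL.
Before the 6th dose, 5 doses have been given. Superposition: Cmin = C₀·(f + f² + … + f^5).
≈ 6.812 × (0.3536 + 0.1250 + 0.0442 + 0.0156 + 0.0055) ≈ 6.812 × 0.5439 ≈ 3.705 μg/mL.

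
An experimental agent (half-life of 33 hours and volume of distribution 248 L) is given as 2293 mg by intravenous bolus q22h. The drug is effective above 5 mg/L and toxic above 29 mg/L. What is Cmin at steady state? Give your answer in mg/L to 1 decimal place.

15.7 mg/L

τ/t½ = 22/33 ≈ 0.66667, so fraction remaining f = (1/2)^(22/33) ≈ 0.6300.
At steady state, accumulation factor R = 1/(1 − e^(−kτ)) ≈ 2.7027.
Each bolus raises the concentration by D/Vd = 2293/248 ≈ 9.246 mg/L.
Steady-state peak Cmax,ss = C₀·R ≈ 9.246 × 2.7027 ≈ 24.989 mg/L.
One interval later, Cmin,ss = Cmax,ss·e^(−kτ) ≈ 24.989 × 0.6300 ≈ 15.743 mg/L.
Trough 15.7 mg/L vs MEC 5 mg/L: adequate.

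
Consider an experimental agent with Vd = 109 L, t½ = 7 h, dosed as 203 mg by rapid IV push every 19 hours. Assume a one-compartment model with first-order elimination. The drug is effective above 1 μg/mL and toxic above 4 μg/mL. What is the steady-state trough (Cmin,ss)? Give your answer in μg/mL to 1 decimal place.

0.3 μg/mL

τ/t½ = 19/7 ≈ 2.7143, so fraction remaining f = (1/2)^(19/7) ≈ 0.1524.
At steady state, accumulation factor R = 1/(1 − e^(−kτ)) ≈ 1.1798.
Each bolus raises the concentration by D/Vd = 203/109 ≈ 1.862 μg/mL.
Steady-state peak Cmax,ss = C₀·R ≈ 1.862 × 1.1798 ≈ 2.197 μg/mL.
One interval later, Cmin,ss = Cmax,ss·e^(−kτ) ≈ 2.197 × 0.1524 ≈ 0.335 μg/mL.
Trough 0.3 μg/mL vs MEC 1 μg/mL: subtherapeutic.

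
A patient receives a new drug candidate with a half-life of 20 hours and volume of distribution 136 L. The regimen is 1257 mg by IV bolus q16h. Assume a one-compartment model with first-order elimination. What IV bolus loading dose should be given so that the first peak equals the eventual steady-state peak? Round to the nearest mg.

f = (1/2)^(16/20) ≈ 0.574349; accumulation ratio R = 1/(1−f) ≈ 2.34934.
Loading dose to hit Cmax,ss on first dose: D_load = D_maint·R ≈ 1257 × 2.34934 ≈ 2953.12 mg.

2953 mg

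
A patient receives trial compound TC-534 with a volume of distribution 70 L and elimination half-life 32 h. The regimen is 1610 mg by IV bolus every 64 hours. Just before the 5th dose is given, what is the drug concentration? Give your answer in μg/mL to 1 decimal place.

7.6 μg/mL

f = (1/2)^(τ/t½) = (1/2)^(64/32) ≈ 0.2500.
C₀ = D/Vd = 1610/70 ≈ 23.000 μg/mL.
Before the 5th dose, 4 doses have been given. Superposition: Cmin = C₀·(f + f² + … + f^4).
≈ 23.000 × (0.2500 + 0.0625 + 0.0156 + 0.0039) ≈ 23.000 × 0.3320 ≈ 7.636 μg/mL.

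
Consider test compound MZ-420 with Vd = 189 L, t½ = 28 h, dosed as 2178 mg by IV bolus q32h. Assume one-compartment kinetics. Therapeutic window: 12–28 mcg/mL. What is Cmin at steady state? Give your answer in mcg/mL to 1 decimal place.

9.5 mcg/mL

τ/t½ = 32/28 ≈ 1.1429, so fraction remaining f = (1/2)^(32/28) ≈ 0.4529.
Single-dose peak C₀ = D/Vd = 2178/189 ≈ 11.524 mcg/mL.
Steady-state trough Cmin,ss = C₀·f/(1−f) ≈ 11.524 × 0.4529/0.5471 ≈ 9.540 mcg/mL.
Trough 9.5 mcg/mL vs MEC 12 mcg/mL: subtherapeutic.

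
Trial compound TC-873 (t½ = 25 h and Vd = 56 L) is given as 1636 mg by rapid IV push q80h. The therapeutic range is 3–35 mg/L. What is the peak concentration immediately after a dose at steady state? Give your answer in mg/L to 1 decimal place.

32.8 mg/L

k = ln2/t½ = ln2/25 ≈ 0.027726 h⁻¹; fraction remaining f = e^(−kτ) = e^(−0.027726×80) ≈ 0.1088.
At steady state, accumulation factor R = 1/(1 − e^(−kτ)) ≈ 1.1221.
Each bolus raises the concentration by D/Vd = 1636/56 ≈ 29.214 mg/L.
Steady-state peak Cmax,ss = C₀·R ≈ 29.214 × 1.1221 ≈ 32.781 mg/L.
Peak 32.8 mg/L vs MTC 35 mg/L: below toxic threshold.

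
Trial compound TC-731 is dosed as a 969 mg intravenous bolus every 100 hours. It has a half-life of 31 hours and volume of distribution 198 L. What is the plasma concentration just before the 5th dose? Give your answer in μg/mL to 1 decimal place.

f = (1/2)^(τ/t½) = (1/2)^(100/31) ≈ 0.1069.
C₀ = D/Vd = 969/198 ≈ 4.894 μg/mL.
Before the 5th dose, 4 doses have been given. Superposition: Cmin = C₀·(f + f² + … + f^4).
≈ 4.894 × (0.1069 + 0.0114 + 0.0012 + 0.0001) ≈ 4.894 × 0.1196 ≈ 0.585 μg/mL.

0.6 μg/mL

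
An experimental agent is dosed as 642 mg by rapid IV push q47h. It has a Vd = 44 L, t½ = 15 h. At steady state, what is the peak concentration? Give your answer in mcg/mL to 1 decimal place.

τ/t½ = 47/15 ≈ 3.1333, so fraction remaining f = (1/2)^(47/15) ≈ 0.1140.
At steady state, accumulation factor R = 1/(1 − e^(−kτ)) ≈ 1.1287.
Each bolus raises the concentration by D/Vd = 642/44 ≈ 14.591 mcg/mL.
Steady-state peak Cmax,ss = C₀·R ≈ 14.591 × 1.1287 ≈ 16.469 mcg/mL.

16.5 mcg/mL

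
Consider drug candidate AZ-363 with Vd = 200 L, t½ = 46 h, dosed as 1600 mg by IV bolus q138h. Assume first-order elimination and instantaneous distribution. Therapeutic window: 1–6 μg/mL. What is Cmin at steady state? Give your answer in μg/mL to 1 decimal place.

The dosing interval is 3 half-lives, so f = 2^(−3) = 0.125.
At steady state, R = 1/(1 − 0.125) = 8/7.
Single-dose peak C₀ = D/Vd = 1600/200 = 8 μg/mL.
Steady-state peak Cmax,ss = C₀·R = 8 × 8/7 ≈ 9.143 μg/mL.
Steady-state trough Cmin,ss = Cmax,ss·f ≈ 9.143 × 0.125 ≈ 1.143 μg/mL.
Trough 1.1 μg/mL vs MEC 1 μg/mL: adequate.

1.1 μg/mL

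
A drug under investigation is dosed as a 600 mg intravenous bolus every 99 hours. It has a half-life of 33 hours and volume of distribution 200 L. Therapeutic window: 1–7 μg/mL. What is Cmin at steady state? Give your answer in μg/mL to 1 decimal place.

0.4 μg/mL

The dosing interval is 3 half-lives, so f = 2^(−3) = 0.125.
Accumulation ratio R = 1/(1 − f) = 1/0.875 = 8/7.
Single-dose peak C₀ = D/Vd = 600/200 = 3 μg/mL.
Steady-state peak Cmax,ss = C₀·R = 3 × 8/7 ≈ 3.429 μg/mL.
Steady-state trough Cmin,ss = Cmax,ss·f ≈ 3.429 × 0.125 ≈ 0.429 μg/mL.
Trough 0.4 μg/mL vs MEC 1 μg/mL: subtherapeutic.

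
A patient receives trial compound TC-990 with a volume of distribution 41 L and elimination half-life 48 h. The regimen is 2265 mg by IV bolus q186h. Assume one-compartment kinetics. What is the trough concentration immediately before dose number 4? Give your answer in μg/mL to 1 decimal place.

f = (1/2)^(τ/t½) = (1/2)^(186/48) ≈ 0.0682.
C₀ = D/Vd = 2265/41 ≈ 55.244 μg/mL.
Before the 4th dose, 3 doses have been given. Superposition: Cmin = C₀·(f + f² + … + f^3).
≈ 55.244 × (0.0682 + 0.0047 + 0.0003) ≈ 55.244 × 0.0732 ≈ 4.044 μg/mL.

4.0 μg/mL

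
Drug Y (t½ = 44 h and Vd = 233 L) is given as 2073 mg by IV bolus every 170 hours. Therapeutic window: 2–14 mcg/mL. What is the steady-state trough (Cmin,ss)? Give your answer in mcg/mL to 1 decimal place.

Over one 170-h interval, 170/44 ≈ 3.8636 half-lives elapse, leaving f ≈ 0.0687 of each dose.
Accumulation ratio R = 1/(1 − f) ≈ 1/0.9313 ≈ 1.0738.
Single-dose peak C₀ = D/Vd = 2073/233 ≈ 8.897 mcg/mL.
Steady-state peak Cmax,ss = C₀·R ≈ 8.897 × 1.0738 ≈ 9.554 mcg/mL.
Steady-state trough Cmin,ss = Cmax,ss·f ≈ 9.554 × 0.0687 ≈ 0.656 mcg/mL.
Trough 0.7 mcg/mL vs MEC 2 mcg/mL: subtherapeutic.

0.7 mcg/mL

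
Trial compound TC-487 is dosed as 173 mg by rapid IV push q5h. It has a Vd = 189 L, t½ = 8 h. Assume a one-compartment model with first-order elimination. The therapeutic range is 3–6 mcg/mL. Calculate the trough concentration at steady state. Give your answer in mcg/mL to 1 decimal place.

τ/t½ = 5/8 ≈ 0.625, so fraction remaining f = (1/2)^(5/8) ≈ 0.6484.
At steady state, accumulation factor R = 1/(1 − e^(−kτ)) ≈ 2.8441.
Single-dose peak C₀ = D/Vd = 173/189 ≈ 0.915 mcg/mL.
Steady-state peak Cmax,ss = C₀·R ≈ 0.915 × 2.8441 ≈ 2.602 mcg/mL.
Steady-state trough Cmin,ss = Cmax,ss·f ≈ 2.602 × 0.6484 ≈ 1.687 mcg/mL.
Trough 1.7 mcg/mL vs MEC 3 mcg/mL: subtherapeutic.

1.7 mcg/mL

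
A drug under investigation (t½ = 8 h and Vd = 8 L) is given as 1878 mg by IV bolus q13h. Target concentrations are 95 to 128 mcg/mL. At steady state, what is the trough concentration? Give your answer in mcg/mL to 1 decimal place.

112.6 mcg/mL

τ/t½ = 13/8 ≈ 1.625, so fraction remaining f = (1/2)^(13/8) ≈ 0.3242.
Single-dose peak C₀ = D/Vd = 1878/8 ≈ 234.750 mcg/mL.
Steady-state trough Cmin,ss = C₀·f/(1−f) ≈ 234.750 × 0.3242/0.6758 ≈ 112.616 mcg/mL.
Trough 112.6 mcg/mL vs MEC 95 mcg/mL: adequate.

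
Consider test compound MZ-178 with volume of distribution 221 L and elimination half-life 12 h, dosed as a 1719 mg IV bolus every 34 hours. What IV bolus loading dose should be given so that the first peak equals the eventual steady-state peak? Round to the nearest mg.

f = (1/2)^(34/12) ≈ 0.140308; accumulation ratio R = 1/(1−f) ≈ 1.16321.
Loading dose to hit Cmax,ss on first dose: D_load = D_maint·R ≈ 1719 × 1.16321 ≈ 1999.56 mg.

2000 mg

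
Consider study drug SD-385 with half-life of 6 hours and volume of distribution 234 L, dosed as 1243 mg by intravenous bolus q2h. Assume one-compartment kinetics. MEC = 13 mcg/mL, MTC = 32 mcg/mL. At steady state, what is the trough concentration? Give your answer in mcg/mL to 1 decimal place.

20.4 mcg/mL

τ/t½ = 2/6 ≈ 0.33333, so fraction remaining f = (1/2)^(2/6) ≈ 0.7937.
Accumulation ratio R = 1/(1 − f) ≈ 1/0.2063 ≈ 4.8473.
Each bolus raises the concentration by D/Vd = 1243/234 ≈ 5.312 mcg/mL.
Cmax,ss = C₀/(1 − f) ≈ 5.312/0.2063 ≈ 25.749 mcg/mL.
Steady-state trough Cmin,ss = Cmax,ss·f ≈ 25.749 × 0.7937 ≈ 20.437 mcg/mL.
Trough 20.4 mcg/mL vs MEC 13 mcg/mL: adequate.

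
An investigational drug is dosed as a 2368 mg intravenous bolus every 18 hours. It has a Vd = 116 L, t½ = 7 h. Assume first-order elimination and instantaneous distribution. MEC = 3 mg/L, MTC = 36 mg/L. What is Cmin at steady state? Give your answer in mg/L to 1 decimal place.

τ/t½ = 18/7 ≈ 2.5714, so fraction remaining f = (1/2)^(18/7) ≈ 0.1682.
At steady state, accumulation factor R = 1/(1 − e^(−kτ)) ≈ 1.2022.
Each bolus raises the concentration by D/Vd = 2368/116 ≈ 20.414 mg/L.
Steady-state peak Cmax,ss = C₀·R ≈ 20.414 × 1.2022 ≈ 24.542 mg/L.
One interval later, Cmin,ss = Cmax,ss·e^(−kτ) ≈ 24.542 × 0.1682 ≈ 4.128 mg/L.
Trough 4.1 mg/L vs MEC 3 mg/L: adequate.

4.1 mg/L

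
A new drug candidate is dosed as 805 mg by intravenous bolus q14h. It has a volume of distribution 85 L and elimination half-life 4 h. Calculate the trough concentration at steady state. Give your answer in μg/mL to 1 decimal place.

Over one 14-h interval, 14/4 ≈ 3.5 half-lives elapse, leaving f ≈ 0.0884 of each dose.
Each bolus raises the concentration by D/Vd = 805/85 ≈ 9.471 μg/mL.
Steady-state trough Cmin,ss = C₀·f/(1−f) ≈ 9.471 × 0.0884/0.9116 ≈ 0.918 μg/mL.

0.9 μg/mL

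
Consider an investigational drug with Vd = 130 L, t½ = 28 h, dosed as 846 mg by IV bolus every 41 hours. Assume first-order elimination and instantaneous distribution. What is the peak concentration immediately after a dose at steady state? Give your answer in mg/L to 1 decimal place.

10.2 mg/L

k = ln2/t½ = ln2/28 ≈ 0.024755 h⁻¹; fraction remaining f = e^(−kτ) = e^(−0.024755×41) ≈ 0.3624.
At steady state, accumulation factor R = 1/(1 − e^(−kτ)) ≈ 1.5684.
Each bolus raises the concentration by D/Vd = 846/130 ≈ 6.508 mg/L.
Steady-state peak Cmax,ss = C₀·R ≈ 6.508 × 1.5684 ≈ 10.207 mg/L.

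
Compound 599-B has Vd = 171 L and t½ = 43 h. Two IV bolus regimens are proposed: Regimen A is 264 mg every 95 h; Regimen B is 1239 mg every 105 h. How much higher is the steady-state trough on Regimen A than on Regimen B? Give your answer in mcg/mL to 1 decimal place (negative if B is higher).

-1.2 mcg/mL

Regimen A: f = (1/2)^(95/43) ≈ 0.2162; Cmin,ss = (264/171)·f/(1−f) ≈ 0.426 mcg/mL.
Regimen B: f = (1/2)^(105/43) ≈ 0.1840; Cmin,ss = (1239/171)·f/(1−f) ≈ 1.634 mcg/mL.
Difference ≈ 0.426 − 1.634 ≈ -1.208 mcg/mL.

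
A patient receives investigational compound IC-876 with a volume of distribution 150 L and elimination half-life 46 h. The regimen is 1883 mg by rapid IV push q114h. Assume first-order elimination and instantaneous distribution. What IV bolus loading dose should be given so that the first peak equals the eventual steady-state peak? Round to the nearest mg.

f = (1/2)^(114/46) ≈ 0.179461; accumulation ratio R = 1/(1−f) ≈ 1.21871.
Loading dose to hit Cmax,ss on first dose: D_load = D_maint·R ≈ 1883 × 1.21871 ≈ 2294.83 mg.

2295 mg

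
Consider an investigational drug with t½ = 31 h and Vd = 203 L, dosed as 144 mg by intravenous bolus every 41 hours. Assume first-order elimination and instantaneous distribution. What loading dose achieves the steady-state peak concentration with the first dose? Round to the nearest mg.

240 mg

f = (1/2)^(41/31) ≈ 0.399819; accumulation ratio R = 1/(1−f) ≈ 1.66616.
Loading dose to hit Cmax,ss on first dose: D_load = D_maint·R ≈ 144 × 1.66616 ≈ 239.93 mg.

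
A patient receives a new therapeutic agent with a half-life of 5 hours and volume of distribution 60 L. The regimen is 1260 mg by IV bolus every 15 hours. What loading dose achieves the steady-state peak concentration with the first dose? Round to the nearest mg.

1440 mg

f = (1/2)^(15/5) ≈ 0.125000; accumulation ratio R = 1/(1−f) ≈ 1.14286.
Loading dose to hit Cmax,ss on first dose: D_load = D_maint·R ≈ 1260 × 1.14286 ≈ 1440.00 mg.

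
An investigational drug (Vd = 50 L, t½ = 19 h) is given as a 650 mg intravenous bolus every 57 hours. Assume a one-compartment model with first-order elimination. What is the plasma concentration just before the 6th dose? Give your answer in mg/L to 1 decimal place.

f = (1/2)^(τ/t½) = (1/2)^(57/19) ≈ 0.1250.
C₀ = D/Vd = 650/50 ≈ 13.000 mg/L.
Before the 6th dose, 5 doses have been given. Superposition: Cmin = C₀·(f + f² + … + f^5).
≈ 13.000 × (0.1250 + 0.0156 + 0.0020 + 0.0002 + 0.0000) ≈ 13.000 × 0.1428 ≈ 1.856 mg/L.

1.9 mg/L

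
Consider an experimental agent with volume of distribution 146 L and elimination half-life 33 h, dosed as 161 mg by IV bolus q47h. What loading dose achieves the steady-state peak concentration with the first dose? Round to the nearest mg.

f = (1/2)^(47/33) ≈ 0.372615; accumulation ratio R = 1/(1−f) ≈ 1.59392.
Loading dose to hit Cmax,ss on first dose: D_load = D_maint·R ≈ 161 × 1.59392 ≈ 256.62 mg.

257 mg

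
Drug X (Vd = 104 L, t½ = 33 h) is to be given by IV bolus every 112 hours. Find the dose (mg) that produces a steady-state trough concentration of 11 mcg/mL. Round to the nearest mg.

τ/t½ = 112/33 ≈ 3.3939, so f = (1/2)^(112/33) ≈ 0.095131.
Cmin,ss = (D/Vd)·f/(1−f), so D = Cmin,ss·Vd·(1−f)/f.
D = 11 × 104 × (1−f)/f ≈ 11 × 104 × 9.51182 ≈ 10881.52 mg.

10882 mg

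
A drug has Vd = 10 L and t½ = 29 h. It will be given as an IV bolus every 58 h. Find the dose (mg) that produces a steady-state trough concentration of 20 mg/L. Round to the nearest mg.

τ/t½ = 58/29 ≈ 2, so f = (1/2)^(58/29) ≈ 0.250000.
Cmin,ss = (D/Vd)·f/(1−f), so D = Cmin,ss·Vd·(1−f)/f.
D = 20 × 10 × (1−f)/f ≈ 20 × 10 × 3.00000 ≈ 600.00 mg.

600 mg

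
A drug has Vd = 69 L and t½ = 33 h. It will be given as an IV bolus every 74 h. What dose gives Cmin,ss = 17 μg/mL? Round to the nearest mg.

4378 mg

τ/t½ = 74/33 ≈ 2.2424, so f = (1/2)^(74/33) ≈ 0.211331.
Cmin,ss = (D/Vd)·f/(1−f), so D = Cmin,ss·Vd·(1−f)/f.
D = 17 × 69 × (1−f)/f ≈ 17 × 69 × 3.73191 ≈ 4377.53 mg.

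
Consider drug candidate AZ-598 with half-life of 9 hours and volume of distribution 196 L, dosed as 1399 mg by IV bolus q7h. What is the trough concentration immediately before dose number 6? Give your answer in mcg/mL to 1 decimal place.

f = (1/2)^(τ/t½) = (1/2)^(7/9) ≈ 0.5833.
C₀ = D/Vd = 1399/196 ≈ 7.138 mcg/mL.
Before the 6th dose, 5 doses have been given. Superposition: Cmin = C₀·(f + f² + … + f^5).
≈ 7.138 × (0.5833 + 0.3402 + 0.1985 + 0.1158 + 0.0675) ≈ 7.138 × 1.3053 ≈ 9.317 mcg/mL.

9.3 mcg/mL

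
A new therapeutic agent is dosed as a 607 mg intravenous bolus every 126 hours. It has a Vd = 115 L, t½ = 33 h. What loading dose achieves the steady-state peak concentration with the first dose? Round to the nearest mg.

653 mg

f = (1/2)^(126/33) ≈ 0.070895; accumulation ratio R = 1/(1−f) ≈ 1.07630.
Loading dose to hit Cmax,ss on first dose: D_load = D_maint·R ≈ 607 × 1.07630 ≈ 653.31 mg.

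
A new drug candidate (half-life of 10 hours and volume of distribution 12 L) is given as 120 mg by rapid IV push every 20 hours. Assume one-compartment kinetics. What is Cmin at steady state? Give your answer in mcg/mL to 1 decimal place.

τ = 20 h = 2 half-lives, so f = (1/2)^2 = 0.25.
At steady state, R = 1/(1 − 0.25) = 4/3.
Single-dose peak C₀ = D/Vd = 120/12 = 10 mcg/mL.
Steady-state peak Cmax,ss = C₀·R = 10 × 4/3 ≈ 13.333 mcg/mL.
Steady-state trough Cmin,ss = Cmax,ss·f ≈ 13.333 × 0.25 ≈ 3.333 mcg/mL.

3.3 mcg/mL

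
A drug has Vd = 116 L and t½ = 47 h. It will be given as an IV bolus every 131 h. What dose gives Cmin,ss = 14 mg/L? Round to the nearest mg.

9587 mg

τ/t½ = 131/47 ≈ 2.7872, so f = (1/2)^(131/47) ≈ 0.144863.
Cmin,ss = (D/Vd)·f/(1−f), so D = Cmin,ss·Vd·(1−f)/f.
D = 14 × 116 × (1−f)/f ≈ 14 × 116 × 5.90307 ≈ 9586.59 mg.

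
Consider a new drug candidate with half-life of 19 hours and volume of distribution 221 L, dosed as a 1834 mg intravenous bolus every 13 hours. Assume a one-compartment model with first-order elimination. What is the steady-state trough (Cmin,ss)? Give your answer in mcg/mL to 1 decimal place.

k = ln2/t½ = ln2/19 ≈ 0.036481 h⁻¹; fraction remaining f = e^(−kτ) = e^(−0.036481×13) ≈ 0.6223.
Accumulation ratio R = 1/(1 − f) ≈ 1/0.3777 ≈ 2.6476.
Single-dose peak C₀ = D/Vd = 1834/221 ≈ 8.299 mcg/mL.
Cmax,ss = C₀/(1 − f) ≈ 8.299/0.3777 ≈ 21.972 mcg/mL.
One interval later, Cmin,ss = Cmax,ss·e^(−kτ) ≈ 21.972 × 0.6223 ≈ 13.673 mcg/mL.

13.7 mcg/mL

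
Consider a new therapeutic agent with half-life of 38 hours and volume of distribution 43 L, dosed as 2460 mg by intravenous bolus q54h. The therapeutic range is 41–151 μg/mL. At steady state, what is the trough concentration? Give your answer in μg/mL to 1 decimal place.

Over one 54-h interval, 54/38 ≈ 1.4211 half-lives elapse, leaving f ≈ 0.3734 of each dose.
Each bolus raises the concentration by D/Vd = 2460/43 ≈ 57.209 μg/mL.
Steady-state trough Cmin,ss = C₀·f/(1−f) ≈ 57.209 × 0.3734/0.6266 ≈ 34.092 μg/mL.
Trough 34.1 μg/mL vs MEC 41 μg/mL: subtherapeutic.

34.1 μg/mL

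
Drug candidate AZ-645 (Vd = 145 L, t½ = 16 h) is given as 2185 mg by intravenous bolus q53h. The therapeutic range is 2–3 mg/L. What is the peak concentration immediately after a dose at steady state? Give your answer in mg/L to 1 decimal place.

Over one 53-h interval, 53/16 ≈ 3.3125 half-lives elapse, leaving f ≈ 0.1007 of each dose.
Accumulation ratio R = 1/(1 − f) ≈ 1/0.8993 ≈ 1.1120.
Single-dose peak C₀ = D/Vd = 2185/145 ≈ 15.069 mg/L.
Steady-state peak Cmax,ss = C₀·R ≈ 15.069 × 1.1120 ≈ 16.757 mg/L.
Peak 16.8 mg/L vs MTC 3 mg/L: exceeds toxic threshold.

16.8 mg/L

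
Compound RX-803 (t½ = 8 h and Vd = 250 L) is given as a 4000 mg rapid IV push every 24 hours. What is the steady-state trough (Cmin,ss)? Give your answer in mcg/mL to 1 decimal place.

τ = 24 h = 3 half-lives, so f = (1/2)^3 = 0.125.
Accumulation ratio R = 1/(1 − f) = 1/0.875 = 8/7.
Single-dose peak C₀ = D/Vd = 4000/250 = 16 mcg/mL.
Steady-state peak Cmax,ss = C₀·R = 16 × 8/7 ≈ 18.286 mcg/mL.
Steady-state trough Cmin,ss = Cmax,ss·f ≈ 18.286 × 0.125 ≈ 2.286 mcg/mL.

2.3 mcg/mL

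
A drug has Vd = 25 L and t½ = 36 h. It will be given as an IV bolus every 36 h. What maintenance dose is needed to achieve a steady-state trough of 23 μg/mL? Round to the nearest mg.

τ/t½ = 36/36 ≈ 1, so f = (1/2)^(36/36) ≈ 0.500000.
Cmin,ss = (D/Vd)·f/(1−f), so D = Cmin,ss·Vd·(1−f)/f.
D = 23 × 25 × (1−f)/f ≈ 23 × 25 × 1.00000 ≈ 575.00 mg.

575 mg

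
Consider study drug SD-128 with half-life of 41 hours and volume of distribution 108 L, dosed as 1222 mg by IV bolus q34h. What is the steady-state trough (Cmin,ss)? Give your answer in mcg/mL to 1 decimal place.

k = ln2/t½ = ln2/41 ≈ 0.016906 h⁻¹; fraction remaining f = e^(−kτ) = e^(−0.016906×34) ≈ 0.5628.
Each bolus raises the concentration by D/Vd = 1222/108 ≈ 11.315 mcg/mL.
Steady-state trough Cmin,ss = C₀·f/(1−f) ≈ 11.315 × 0.5628/0.4372 ≈ 14.566 mcg/mL.

14.6 mcg/mL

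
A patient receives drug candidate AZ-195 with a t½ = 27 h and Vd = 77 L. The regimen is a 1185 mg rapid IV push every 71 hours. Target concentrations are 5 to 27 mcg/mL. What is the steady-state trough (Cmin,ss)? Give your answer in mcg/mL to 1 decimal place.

Over one 71-h interval, 71/27 ≈ 2.6296 half-lives elapse, leaving f ≈ 0.1616 of each dose.
Accumulation ratio R = 1/(1 − f) ≈ 1/0.8384 ≈ 1.1927.
Each bolus raises the concentration by D/Vd = 1185/77 ≈ 15.390 mcg/mL.
Cmax,ss = C₀/(1 − f) ≈ 15.390/0.8384 ≈ 18.356 mcg/mL.
Steady-state trough Cmin,ss = Cmax,ss·f ≈ 18.356 × 0.1616 ≈ 2.966 mcg/mL.
Trough 3.0 mcg/mL vs MEC 5 mcg/mL: subtherapeutic.

3.0 mcg/mL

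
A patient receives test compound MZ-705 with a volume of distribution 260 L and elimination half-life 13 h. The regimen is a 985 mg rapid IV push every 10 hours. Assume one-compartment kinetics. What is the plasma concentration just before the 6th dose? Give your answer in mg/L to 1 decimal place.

5.0 mg/L

f = (1/2)^(τ/t½) = (1/2)^(10/13) ≈ 0.5867.
C₀ = D/Vd = 985/260 ≈ 3.788 mg/L.
Before the 6th dose, 5 doses have been given. Superposition: Cmin = C₀·(f + f² + … + f^5).
≈ 3.788 × (0.5867 + 0.3442 + 0.2020 + 0.1185 + 0.0695) ≈ 3.788 × 1.3209 ≈ 5.004 mg/L.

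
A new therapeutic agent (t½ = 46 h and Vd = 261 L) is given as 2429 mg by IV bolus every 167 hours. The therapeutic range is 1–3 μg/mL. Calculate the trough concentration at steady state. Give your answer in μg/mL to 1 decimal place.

0.8 μg/mL

τ/t½ = 167/46 ≈ 3.6304, so fraction remaining f = (1/2)^(167/46) ≈ 0.0807.
At steady state, accumulation factor R = 1/(1 − e^(−kτ)) ≈ 1.0878.
Each bolus raises the concentration by D/Vd = 2429/261 ≈ 9.307 μg/mL.
Cmax,ss = C₀/(1 − f) ≈ 9.307/0.9193 ≈ 10.124 μg/mL.
One interval later, Cmin,ss = Cmax,ss·e^(−kτ) ≈ 10.124 × 0.0807 ≈ 0.817 μg/mL.
Trough 0.8 μg/mL vs MEC 1 μg/mL: subtherapeutic.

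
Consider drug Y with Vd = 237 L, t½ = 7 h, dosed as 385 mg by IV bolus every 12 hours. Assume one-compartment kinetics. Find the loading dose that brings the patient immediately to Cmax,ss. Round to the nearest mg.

f = (1/2)^(12/7) ≈ 0.304753; accumulation ratio R = 1/(1−f) ≈ 1.43834.
Loading dose to hit Cmax,ss on first dose: D_load = D_maint·R ≈ 385 × 1.43834 ≈ 553.76 mg.

554 mg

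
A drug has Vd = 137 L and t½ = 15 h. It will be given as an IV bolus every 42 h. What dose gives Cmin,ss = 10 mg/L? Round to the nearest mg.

8171 mg

τ/t½ = 42/15 ≈ 2.8, so f = (1/2)^(42/15) ≈ 0.143587.
Cmin,ss = (D/Vd)·f/(1−f), so D = Cmin,ss·Vd·(1−f)/f.
D = 10 × 137 × (1−f)/f ≈ 10 × 137 × 5.96442 ≈ 8171.26 mg.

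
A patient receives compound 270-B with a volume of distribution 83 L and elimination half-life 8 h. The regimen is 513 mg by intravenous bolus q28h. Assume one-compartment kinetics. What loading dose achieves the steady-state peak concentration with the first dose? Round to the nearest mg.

563 mg

f = (1/2)^(28/8) ≈ 0.088388; accumulation ratio R = 1/(1−f) ≈ 1.09696.
Loading dose to hit Cmax,ss on first dose: D_load = D_maint·R ≈ 513 × 1.09696 ≈ 562.74 mg.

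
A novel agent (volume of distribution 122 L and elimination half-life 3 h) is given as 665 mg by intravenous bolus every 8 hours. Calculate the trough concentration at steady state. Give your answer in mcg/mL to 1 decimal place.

1.0 mcg/mL

τ/t½ = 8/3 ≈ 2.6667, so fraction remaining f = (1/2)^(8/3) ≈ 0.1575.
Accumulation ratio R = 1/(1 − f) ≈ 1/0.8425 ≈ 1.1869.
Single-dose peak C₀ = D/Vd = 665/122 ≈ 5.451 mcg/mL.
Steady-state peak Cmax,ss = C₀·R ≈ 5.451 × 1.1869 ≈ 6.470 mcg/mL.
Steady-state trough Cmin,ss = Cmax,ss·f ≈ 6.470 × 0.1575 ≈ 1.019 mcg/mL.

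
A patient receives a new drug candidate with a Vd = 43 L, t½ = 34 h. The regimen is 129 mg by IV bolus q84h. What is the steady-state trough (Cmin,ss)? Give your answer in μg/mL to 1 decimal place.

τ/t½ = 84/34 ≈ 2.4706, so fraction remaining f = (1/2)^(84/34) ≈ 0.1804.
Each bolus raises the concentration by D/Vd = 129/43 ≈ 3.000 μg/mL.
Steady-state trough Cmin,ss = C₀·f/(1−f) ≈ 3.000 × 0.1804/0.8196 ≈ 0.660 μg/mL.

0.7 μg/mL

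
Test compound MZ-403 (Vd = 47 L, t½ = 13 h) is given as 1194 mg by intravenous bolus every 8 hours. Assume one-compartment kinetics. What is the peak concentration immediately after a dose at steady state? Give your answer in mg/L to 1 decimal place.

73.2 mg/L

Over one 8-h interval, 8/13 ≈ 0.61538 half-lives elapse, leaving f ≈ 0.6528 of each dose.
At steady state, accumulation factor R = 1/(1 − e^(−kτ)) ≈ 2.8802.
Single-dose peak C₀ = D/Vd = 1194/47 ≈ 25.404 mg/L.
Steady-state peak Cmax,ss = C₀·R ≈ 25.404 × 2.8802 ≈ 73.169 mg/L.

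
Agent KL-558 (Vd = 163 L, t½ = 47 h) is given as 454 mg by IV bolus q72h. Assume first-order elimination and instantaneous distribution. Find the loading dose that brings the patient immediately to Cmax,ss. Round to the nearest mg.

f = (1/2)^(72/47) ≈ 0.345818; accumulation ratio R = 1/(1−f) ≈ 1.52863.
Loading dose to hit Cmax,ss on first dose: D_load = D_maint·R ≈ 454 × 1.52863 ≈ 694.00 mg.

694 mg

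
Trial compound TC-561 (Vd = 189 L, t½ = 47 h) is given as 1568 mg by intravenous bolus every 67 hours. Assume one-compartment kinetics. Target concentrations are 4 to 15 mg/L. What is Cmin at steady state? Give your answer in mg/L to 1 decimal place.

4.9 mg/L

τ/t½ = 67/47 ≈ 1.4255, so fraction remaining f = (1/2)^(67/47) ≈ 0.3723.
At steady state, accumulation factor R = 1/(1 − e^(−kτ)) ≈ 1.5931.
Single-dose peak C₀ = D/Vd = 1568/189 ≈ 8.296 mg/L.
Cmax,ss = C₀/(1 − f) ≈ 8.296/0.6277 ≈ 13.217 mg/L.
One interval later, Cmin,ss = Cmax,ss·e^(−kτ) ≈ 13.217 × 0.3723 ≈ 4.921 mg/L.
Trough 4.9 mg/L vs MEC 4 mg/L: adequate.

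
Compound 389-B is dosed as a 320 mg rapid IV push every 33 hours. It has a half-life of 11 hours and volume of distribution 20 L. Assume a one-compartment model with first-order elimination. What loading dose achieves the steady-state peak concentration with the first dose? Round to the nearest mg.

366 mg

f = (1/2)^(33/11) ≈ 0.125000; accumulation ratio R = 1/(1−f) ≈ 1.14286.
Loading dose to hit Cmax,ss on first dose: D_load = D_maint·R ≈ 320 × 1.14286 ≈ 365.72 mg.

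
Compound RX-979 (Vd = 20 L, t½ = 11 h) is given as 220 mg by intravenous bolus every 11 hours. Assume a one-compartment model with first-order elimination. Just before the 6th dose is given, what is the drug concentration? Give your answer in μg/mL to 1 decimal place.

10.7 μg/mL

f = (1/2)^(τ/t½) = (1/2)^(11/11) ≈ 0.5000.
C₀ = D/Vd = 220/20 ≈ 11.000 μg/mL.
Before the 6th dose, 5 doses have been given. Superposition: Cmin = C₀·(f + f² + … + f^5).
≈ 11.000 × (0.5000 + 0.2500 + 0.1250 + 0.0625 + 0.0313) ≈ 11.000 × 0.9688 ≈ 10.657 μg/mL.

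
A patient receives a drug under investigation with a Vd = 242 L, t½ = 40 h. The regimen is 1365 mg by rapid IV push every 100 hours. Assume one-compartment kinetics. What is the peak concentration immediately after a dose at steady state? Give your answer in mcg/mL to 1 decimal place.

Over one 100-h interval, 100/40 ≈ 2.5 half-lives elapse, leaving f ≈ 0.1768 of each dose.
Accumulation ratio R = 1/(1 − f) ≈ 1/0.8232 ≈ 1.2148.
Each bolus raises the concentration by D/Vd = 1365/242 ≈ 5.640 mcg/mL.
Cmax,ss = C₀/(1 − f) ≈ 5.640/0.8232 ≈ 6.851 mcg/mL.

6.9 mcg/mL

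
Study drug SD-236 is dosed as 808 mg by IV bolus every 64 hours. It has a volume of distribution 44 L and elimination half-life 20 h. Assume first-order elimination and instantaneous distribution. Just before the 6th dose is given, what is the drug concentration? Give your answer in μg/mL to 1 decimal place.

2.2 μg/mL

f = (1/2)^(τ/t½) = (1/2)^(64/20) ≈ 0.1088.
C₀ = D/Vd = 808/44 ≈ 18.364 μg/mL.
Before the 6th dose, 5 doses have been given. Superposition: Cmin = C₀·(f + f² + … + f^5).
≈ 18.364 × (0.1088 + 0.0118 + 0.0013 + 0.0001 + 0.0000) ≈ 18.364 × 0.1220 ≈ 2.240 μg/mL.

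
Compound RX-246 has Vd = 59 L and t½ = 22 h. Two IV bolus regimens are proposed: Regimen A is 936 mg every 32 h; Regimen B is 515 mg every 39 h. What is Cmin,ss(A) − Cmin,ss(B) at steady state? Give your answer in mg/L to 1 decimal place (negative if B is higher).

5.5 mg/L

Regimen A: f = (1/2)^(32/22) ≈ 0.3649; Cmin,ss = (936/59)·f/(1−f) ≈ 9.115 mg/L.
Regimen B: f = (1/2)^(39/22) ≈ 0.2927; Cmin,ss = (515/59)·f/(1−f) ≈ 3.612 mg/L.
Difference ≈ 9.115 − 3.612 ≈ 5.503 mg/L.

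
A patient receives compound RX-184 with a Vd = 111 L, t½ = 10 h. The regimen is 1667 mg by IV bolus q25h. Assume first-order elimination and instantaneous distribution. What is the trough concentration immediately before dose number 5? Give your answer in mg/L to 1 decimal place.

f = (1/2)^(τ/t½) = (1/2)^(25/10) ≈ 0.1768.
C₀ = D/Vd = 1667/111 ≈ 15.018 mg/L.
Before the 5th dose, 4 doses have been given. Superposition: Cmin = C₀·(f + f² + … + f^4).
≈ 15.018 × (0.1768 + 0.0313 + 0.0055 + 0.0010) ≈ 15.018 × 0.2146 ≈ 3.223 mg/L.

3.2 mg/L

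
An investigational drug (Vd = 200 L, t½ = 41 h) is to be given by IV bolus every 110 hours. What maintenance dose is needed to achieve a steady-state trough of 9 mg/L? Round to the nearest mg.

τ/t½ = 110/41 ≈ 2.6829, so f = (1/2)^(110/41) ≈ 0.155725.
Cmin,ss = (D/Vd)·f/(1−f), so D = Cmin,ss·Vd·(1−f)/f.
D = 9 × 200 × (1−f)/f ≈ 9 × 200 × 5.42158 ≈ 9758.84 mg.

9759 mg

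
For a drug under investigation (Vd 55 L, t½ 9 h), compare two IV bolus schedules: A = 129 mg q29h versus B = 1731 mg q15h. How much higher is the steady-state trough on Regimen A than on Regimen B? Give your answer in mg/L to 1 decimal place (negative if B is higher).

-14.2 mg/L

Regimen A: f = (1/2)^(29/9) ≈ 0.1072; Cmin,ss = (129/55)·f/(1−f) ≈ 0.282 mg/L.
Regimen B: f = (1/2)^(15/9) ≈ 0.3150; Cmin,ss = (1731/55)·f/(1−f) ≈ 14.473 mg/L.
Difference ≈ 0.282 − 14.473 ≈ -14.191 mg/L.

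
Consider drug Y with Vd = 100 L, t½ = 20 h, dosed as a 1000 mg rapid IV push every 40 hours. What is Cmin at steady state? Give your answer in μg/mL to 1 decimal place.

τ = 40 h = 2 half-lives, so f = (1/2)^2 = 0.25.
Accumulation ratio R = 1/(1 − f) = 1/0.75 = 4/3.
Single-dose peak C₀ = D/Vd = 1000/100 = 10 μg/mL.
Steady-state peak Cmax,ss = C₀·R = 10 × 4/3 ≈ 13.333 μg/mL.
Steady-state trough Cmin,ss = Cmax,ss·f ≈ 13.333 × 0.25 ≈ 3.333 μg/mL.

3.3 μg/mL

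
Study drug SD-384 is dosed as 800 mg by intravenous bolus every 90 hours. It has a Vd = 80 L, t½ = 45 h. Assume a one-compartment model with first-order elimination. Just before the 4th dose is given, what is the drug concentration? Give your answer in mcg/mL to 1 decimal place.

f = (1/2)^(τ/t½) = (1/2)^(90/45) ≈ 0.2500.
C₀ = D/Vd = 800/80 ≈ 10.000 mcg/mL.
Before the 4th dose, 3 doses have been given. Superposition: Cmin = C₀·(f + f² + … + f^3).
≈ 10.000 × (0.2500 + 0.0625 + 0.0156) ≈ 10.000 × 0.3281 ≈ 3.281 mcg/mL.

3.3 mcg/mL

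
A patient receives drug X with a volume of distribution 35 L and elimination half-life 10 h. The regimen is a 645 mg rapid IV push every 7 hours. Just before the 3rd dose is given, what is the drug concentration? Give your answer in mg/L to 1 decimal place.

18.3 mg/L

f = (1/2)^(τ/t½) = (1/2)^(7/10) ≈ 0.6156.
C₀ = D/Vd = 645/35 ≈ 18.429 mg/L.
Before the 3rd dose, 2 doses have been given. Superposition: Cmin = C₀·(f + f²).
≈ 18.429 × (0.6156 + 0.3790) ≈ 18.429 × 0.9946 ≈ 18.329 mg/L.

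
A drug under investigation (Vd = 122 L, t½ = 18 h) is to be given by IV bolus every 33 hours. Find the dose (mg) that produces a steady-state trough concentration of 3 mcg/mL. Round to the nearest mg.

τ/t½ = 33/18 ≈ 1.8333, so f = (1/2)^(33/18) ≈ 0.280616.
Cmin,ss = (D/Vd)·f/(1−f), so D = Cmin,ss·Vd·(1−f)/f.
D = 3 × 122 × (1−f)/f ≈ 3 × 122 × 2.56359 ≈ 938.27 mg.

938 mg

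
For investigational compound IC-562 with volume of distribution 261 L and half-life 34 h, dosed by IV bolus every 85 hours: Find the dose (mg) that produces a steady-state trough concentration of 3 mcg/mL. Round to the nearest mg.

τ/t½ = 85/34 ≈ 2.5, so f = (1/2)^(85/34) ≈ 0.176777.
Cmin,ss = (D/Vd)·f/(1−f), so D = Cmin,ss·Vd·(1−f)/f.
D = 3 × 261 × (1−f)/f ≈ 3 × 261 × 4.65684 ≈ 3646.31 mg.

3646 mg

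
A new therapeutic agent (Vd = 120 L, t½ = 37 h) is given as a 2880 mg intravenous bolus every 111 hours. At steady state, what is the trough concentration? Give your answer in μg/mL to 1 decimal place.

3.4 μg/mL

The dosing interval is 3 half-lives, so f = 2^(−3) = 0.125.
Accumulation ratio R = 1/(1 − f) = 1/0.875 = 8/7.
Single-dose peak C₀ = D/Vd = 2880/120 = 24 μg/mL.
Steady-state peak Cmax,ss = C₀·R = 24 × 8/7 ≈ 27.429 μg/mL.
Steady-state trough Cmin,ss = Cmax,ss·f ≈ 27.429 × 0.125 ≈ 3.429 μg/mL.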